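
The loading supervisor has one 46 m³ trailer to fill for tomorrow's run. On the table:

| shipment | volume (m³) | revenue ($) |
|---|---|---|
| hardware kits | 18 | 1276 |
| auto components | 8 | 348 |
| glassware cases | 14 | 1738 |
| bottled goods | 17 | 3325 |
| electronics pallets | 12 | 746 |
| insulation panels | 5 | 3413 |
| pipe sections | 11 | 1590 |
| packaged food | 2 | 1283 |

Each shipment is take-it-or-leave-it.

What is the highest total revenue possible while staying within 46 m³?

10107

By revenue per m³: insulation panels 682.60, packaged food 641.50, bottled goods 195.59, pipe sections 144.55 lead.
Taking the top-ratio shipments first gives auto components + bottled goods + insulation panels + pipe sections + packaged food for 9959 (43 m³).
Replace pipe sections with glassware cases: the trade gains 148 net, giving 10107 at 46 m³.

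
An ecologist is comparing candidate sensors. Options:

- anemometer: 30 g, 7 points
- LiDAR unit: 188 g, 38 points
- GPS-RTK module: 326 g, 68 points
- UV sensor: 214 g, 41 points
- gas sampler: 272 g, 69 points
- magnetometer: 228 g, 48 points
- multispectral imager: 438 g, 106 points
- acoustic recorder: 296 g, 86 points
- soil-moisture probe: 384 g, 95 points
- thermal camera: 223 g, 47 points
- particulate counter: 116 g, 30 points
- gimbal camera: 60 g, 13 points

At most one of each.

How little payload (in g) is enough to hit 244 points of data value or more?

Look for the lowest-payload combination reaching 244.
Taking gas sampler + acoustic recorder + soil-moisture probe gives 250 (≥ 244) for 952 g.
Below 952 g the best achievable stays under 244.

952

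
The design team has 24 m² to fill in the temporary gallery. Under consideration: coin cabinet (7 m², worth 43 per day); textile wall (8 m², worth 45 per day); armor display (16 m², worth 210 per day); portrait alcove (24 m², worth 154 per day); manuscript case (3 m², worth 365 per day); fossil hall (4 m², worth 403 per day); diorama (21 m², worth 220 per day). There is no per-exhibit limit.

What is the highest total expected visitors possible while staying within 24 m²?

2920

By expected visitors per m²: manuscript case 121.67, fossil hall 100.75, armor display 13.12 lead.
Taking 8×manuscript case: 24 m² used, 2920 in expected visitors.
Every other selection either busts 24 m² or fails to beat 2920.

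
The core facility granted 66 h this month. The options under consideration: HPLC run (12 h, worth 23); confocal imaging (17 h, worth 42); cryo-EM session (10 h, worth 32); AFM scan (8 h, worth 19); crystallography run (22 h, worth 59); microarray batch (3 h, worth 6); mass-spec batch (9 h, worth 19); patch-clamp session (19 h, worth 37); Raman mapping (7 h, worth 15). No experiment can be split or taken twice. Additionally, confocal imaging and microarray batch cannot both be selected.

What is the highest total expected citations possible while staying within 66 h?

171

The ratio heuristic lands on confocal imaging + cryo-EM session + AFM scan + crystallography run + Raman mapping (167) but leaves 2 h idle.
Dropping Raman mapping frees 7 h; slotting in mass-spec batch (9 h) lifts the total to 171 at 66 h.
Next best is confocal imaging + cryo-EM session + AFM scan + crystallography run + Raman mapping at 167 (64 h) — short by 4.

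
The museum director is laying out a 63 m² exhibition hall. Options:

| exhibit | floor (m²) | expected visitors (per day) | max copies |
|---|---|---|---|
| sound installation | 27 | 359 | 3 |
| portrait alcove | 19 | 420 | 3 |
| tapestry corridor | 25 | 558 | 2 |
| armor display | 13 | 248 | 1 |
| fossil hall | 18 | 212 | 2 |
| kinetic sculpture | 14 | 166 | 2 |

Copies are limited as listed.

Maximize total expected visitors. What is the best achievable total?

Density check — tapestry corridor 22.32, portrait alcove 22.11, armor display 19.08, sound installation 13.30 are the best per m².
A density-first pass picks 2×tapestry corridor + armor display — 1364 at 63 m².
The 38 m² tied up in tapestry corridor and armor display is better spent on 2×portrait alcove — total rises to 1398 (63 m²).
Nothing else within 63 m² beats 1398.

1398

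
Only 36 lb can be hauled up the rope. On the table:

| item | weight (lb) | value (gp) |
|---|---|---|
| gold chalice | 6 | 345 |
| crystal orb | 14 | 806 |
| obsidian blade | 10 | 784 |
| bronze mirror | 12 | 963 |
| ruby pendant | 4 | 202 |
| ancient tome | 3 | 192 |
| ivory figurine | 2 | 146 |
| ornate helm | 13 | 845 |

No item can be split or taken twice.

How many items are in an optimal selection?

Optimal total is 2592.
obsidian blade + bronze mirror + ornate helm hits 2592 at 35 lb.
Any selection reaching 2592 contains exactly 3 items.

3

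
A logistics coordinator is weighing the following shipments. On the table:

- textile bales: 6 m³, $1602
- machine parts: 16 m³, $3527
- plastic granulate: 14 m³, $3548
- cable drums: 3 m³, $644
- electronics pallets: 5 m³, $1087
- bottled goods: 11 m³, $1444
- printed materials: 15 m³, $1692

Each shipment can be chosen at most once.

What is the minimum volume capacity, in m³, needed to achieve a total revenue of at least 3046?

Look for the lowest-volume combination reaching 3046.
plastic granulate: 3548 revenue at 14 m³.
Any bundle with less than 14 m³ falls short of 3046.

14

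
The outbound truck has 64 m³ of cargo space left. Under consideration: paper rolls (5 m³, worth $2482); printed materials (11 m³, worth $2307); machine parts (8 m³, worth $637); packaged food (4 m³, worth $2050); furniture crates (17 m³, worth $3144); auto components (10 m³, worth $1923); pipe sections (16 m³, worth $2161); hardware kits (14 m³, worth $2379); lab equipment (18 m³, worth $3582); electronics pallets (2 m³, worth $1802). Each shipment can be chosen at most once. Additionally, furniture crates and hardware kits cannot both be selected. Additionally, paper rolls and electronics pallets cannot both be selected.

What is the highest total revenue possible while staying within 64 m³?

Taking printed materials + packaged food + furniture crates + auto components + lab equipment + electronics pallets: 62 m³ used, 14808 in revenue.

14808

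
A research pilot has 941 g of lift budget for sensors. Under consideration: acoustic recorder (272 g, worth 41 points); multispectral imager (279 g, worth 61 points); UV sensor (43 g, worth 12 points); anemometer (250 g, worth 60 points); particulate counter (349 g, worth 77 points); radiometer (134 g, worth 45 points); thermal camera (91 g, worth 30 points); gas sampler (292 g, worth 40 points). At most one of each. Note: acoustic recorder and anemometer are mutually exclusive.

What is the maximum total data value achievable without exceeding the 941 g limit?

225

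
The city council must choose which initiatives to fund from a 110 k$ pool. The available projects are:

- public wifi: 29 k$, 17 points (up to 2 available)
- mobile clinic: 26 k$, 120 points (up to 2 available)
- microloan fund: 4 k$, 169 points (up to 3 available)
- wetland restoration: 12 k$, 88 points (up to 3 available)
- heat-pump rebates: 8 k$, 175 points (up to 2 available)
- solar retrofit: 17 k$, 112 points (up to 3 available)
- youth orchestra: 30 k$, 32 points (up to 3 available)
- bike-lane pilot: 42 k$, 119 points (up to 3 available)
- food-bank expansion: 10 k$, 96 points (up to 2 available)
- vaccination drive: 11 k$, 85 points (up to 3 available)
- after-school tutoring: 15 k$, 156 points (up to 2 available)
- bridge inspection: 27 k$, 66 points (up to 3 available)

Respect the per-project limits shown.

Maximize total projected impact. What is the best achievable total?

By projected impact per k$: microloan fund 42.25, heat-pump rebates 21.88, after-school tutoring 10.40 lead.
The ratio heuristic lands on 3×microloan fund + 2×heat-pump rebates + 2×food-bank expansion + 2×vaccination drive + 2×after-school tutoring (1531) but leaves 10 k$ idle.
The 22 k$ tied up in 2×vaccination drive is better spent on wetland restoration + solar retrofit — total rises to 1561 (107 k$).
That's the maximum — no swap from here does better than 1561.

1561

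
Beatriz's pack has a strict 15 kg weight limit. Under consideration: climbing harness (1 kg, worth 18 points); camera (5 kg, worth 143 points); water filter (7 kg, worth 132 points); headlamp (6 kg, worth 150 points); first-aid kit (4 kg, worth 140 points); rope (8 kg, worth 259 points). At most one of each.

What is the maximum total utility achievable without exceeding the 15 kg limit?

Ranking by ratio (utility/kg): first-aid kit 35.00, rope 32.38, camera 28.60.
Greedy by ratio would take climbing harness + first-aid kit + rope: 13 kg used, total 417.
Dropping climbing harness and rope frees 9 kg; slotting in camera + headlamp (11 kg) lifts the total to 433 at 15 kg.
Next best is climbing harness + headlamp + rope at 427 (15 kg) — short by 6.

433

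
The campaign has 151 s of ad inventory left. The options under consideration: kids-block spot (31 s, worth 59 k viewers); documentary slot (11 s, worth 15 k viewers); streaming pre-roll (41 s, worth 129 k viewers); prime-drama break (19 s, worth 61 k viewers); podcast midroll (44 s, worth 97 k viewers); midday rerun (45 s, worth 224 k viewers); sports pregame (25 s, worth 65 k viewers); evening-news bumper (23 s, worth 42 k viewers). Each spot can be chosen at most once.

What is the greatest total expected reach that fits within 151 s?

Taking the top-ratio spots first gives documentary slot + streaming pre-roll + prime-drama break + midday rerun + sports pregame for 494 (141 s).
The 36 s tied up in documentary slot and sports pregame is better spent on podcast midroll — total rises to 511 (149 s).

511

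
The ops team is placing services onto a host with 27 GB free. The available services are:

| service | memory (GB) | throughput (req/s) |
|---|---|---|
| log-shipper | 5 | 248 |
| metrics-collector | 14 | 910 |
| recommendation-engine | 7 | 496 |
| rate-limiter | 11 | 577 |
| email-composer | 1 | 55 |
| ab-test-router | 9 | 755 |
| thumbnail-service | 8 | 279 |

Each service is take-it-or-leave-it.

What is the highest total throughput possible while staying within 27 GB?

1828

Ranking by ratio (throughput/GB): ab-test-router 83.89, recommendation-engine 70.86, metrics-collector 65.00, email-composer 55.00.
Filling by ratio: log-shipper + recommendation-engine + email-composer + ab-test-router for 1554, with 5 GB left unused.
The 6 GB tied up in log-shipper and email-composer is better spent on rate-limiter — total rises to 1828 (27 GB).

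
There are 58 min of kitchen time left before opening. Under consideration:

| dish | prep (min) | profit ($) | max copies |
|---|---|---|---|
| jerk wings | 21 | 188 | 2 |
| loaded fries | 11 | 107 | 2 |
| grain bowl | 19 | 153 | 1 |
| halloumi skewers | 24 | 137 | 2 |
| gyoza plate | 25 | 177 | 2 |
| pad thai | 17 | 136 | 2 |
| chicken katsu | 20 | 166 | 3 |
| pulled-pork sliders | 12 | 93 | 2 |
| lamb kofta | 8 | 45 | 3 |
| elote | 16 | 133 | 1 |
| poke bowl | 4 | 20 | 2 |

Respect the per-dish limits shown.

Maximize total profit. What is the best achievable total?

513

The ratio heuristic lands on jerk wings + 2×loaded fries + pulled-pork sliders (495) but leaves 3 min idle.
The 33 min tied up in jerk wings and pulled-pork sliders is better spent on chicken katsu + elote — total rises to 513 (58 min).
Every other selection either busts 58 min or exceeds an availability limit or fails to beat 513.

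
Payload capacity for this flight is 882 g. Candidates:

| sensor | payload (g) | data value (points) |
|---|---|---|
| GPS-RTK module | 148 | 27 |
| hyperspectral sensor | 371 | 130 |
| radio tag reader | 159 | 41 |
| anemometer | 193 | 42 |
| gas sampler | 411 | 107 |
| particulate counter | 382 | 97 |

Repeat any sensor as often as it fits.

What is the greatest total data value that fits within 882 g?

By data value per g: hyperspectral sensor 0.35, gas sampler 0.26, radio tag reader 0.26 lead.
Best packing: 2×hyperspectral sensor — 742 g, 260 total.

260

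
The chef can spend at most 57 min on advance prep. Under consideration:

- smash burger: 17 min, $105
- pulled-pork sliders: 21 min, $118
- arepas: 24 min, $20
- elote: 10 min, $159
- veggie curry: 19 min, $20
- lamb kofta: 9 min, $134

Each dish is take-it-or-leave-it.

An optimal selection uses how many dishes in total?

4

Best achievable profit is 516.
smash burger + pulled-pork sliders + elote + lamb kofta hits 516 at 57 min.
Every optimal selection uses 4 dishes.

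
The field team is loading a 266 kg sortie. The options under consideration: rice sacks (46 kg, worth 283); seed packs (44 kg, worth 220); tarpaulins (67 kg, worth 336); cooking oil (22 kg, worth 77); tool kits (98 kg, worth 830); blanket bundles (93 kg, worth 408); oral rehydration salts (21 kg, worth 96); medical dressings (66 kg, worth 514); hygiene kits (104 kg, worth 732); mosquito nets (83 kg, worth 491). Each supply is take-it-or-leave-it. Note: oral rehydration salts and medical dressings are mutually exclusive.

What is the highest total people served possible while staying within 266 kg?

Rice sacks + seed packs + tool kits + medical dressings uses 254 of the 266 kg and totals 1847.

1847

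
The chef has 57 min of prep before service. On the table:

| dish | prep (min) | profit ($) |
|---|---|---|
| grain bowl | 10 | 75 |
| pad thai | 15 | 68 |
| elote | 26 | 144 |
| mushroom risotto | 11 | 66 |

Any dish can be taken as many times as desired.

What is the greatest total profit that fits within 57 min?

375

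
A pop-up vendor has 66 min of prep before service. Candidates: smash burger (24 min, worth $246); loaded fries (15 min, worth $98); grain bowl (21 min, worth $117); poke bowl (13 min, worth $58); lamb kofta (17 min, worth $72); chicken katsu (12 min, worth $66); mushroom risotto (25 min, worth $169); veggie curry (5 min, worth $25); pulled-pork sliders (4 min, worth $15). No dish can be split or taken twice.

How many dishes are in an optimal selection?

3

The maximum profit within 66 min is 513.
For example smash burger + loaded fries + mushroom risotto achieves it, using 64 min.
Any selection reaching 513 contains exactly 3 dishes.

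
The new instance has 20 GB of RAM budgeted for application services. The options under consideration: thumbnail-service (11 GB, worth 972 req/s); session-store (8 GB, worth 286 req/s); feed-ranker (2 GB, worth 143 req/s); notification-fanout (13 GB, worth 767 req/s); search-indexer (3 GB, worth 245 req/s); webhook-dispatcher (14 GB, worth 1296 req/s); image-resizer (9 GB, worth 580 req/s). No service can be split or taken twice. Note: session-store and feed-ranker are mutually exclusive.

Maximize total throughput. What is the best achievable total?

1684

Ranking by ratio (throughput/GB): webhook-dispatcher 92.57, thumbnail-service 88.36, search-indexer 81.67.
Feed-ranker + search-indexer + webhook-dispatcher uses 19 of the 20 GB and totals 1684.
An exhaustive check of the 128 subsets confirms 1684.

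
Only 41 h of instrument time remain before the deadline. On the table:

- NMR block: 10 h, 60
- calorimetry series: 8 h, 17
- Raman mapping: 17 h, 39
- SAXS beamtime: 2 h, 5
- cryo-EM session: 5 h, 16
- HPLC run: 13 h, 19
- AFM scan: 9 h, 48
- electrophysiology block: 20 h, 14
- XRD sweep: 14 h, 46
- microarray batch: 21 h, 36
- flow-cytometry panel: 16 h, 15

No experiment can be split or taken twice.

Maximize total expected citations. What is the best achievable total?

Best packing: NMR block + SAXS beamtime + cryo-EM session + AFM scan + XRD sweep — 40 h, 175 total.

175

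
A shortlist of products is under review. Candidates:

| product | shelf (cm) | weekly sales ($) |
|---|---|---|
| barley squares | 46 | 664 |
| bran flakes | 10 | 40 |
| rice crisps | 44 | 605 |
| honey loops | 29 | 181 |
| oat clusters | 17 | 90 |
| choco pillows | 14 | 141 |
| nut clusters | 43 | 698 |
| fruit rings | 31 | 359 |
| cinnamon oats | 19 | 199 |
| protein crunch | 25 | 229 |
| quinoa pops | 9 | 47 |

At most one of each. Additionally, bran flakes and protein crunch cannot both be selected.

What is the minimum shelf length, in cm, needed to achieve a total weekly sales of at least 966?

74

Minimise cm subject to total weekly sales ≥ 966.
nut clusters + fruit rings reaches 1057 using 74 cm.
Below 74 cm the best achievable stays under 966.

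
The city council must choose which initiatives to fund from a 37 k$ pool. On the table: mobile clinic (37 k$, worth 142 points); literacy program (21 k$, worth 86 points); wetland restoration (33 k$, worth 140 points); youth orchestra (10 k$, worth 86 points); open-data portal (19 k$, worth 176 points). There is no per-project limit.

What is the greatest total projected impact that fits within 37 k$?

Taking youth orchestra + open-data portal: 29 k$ used, 262 in projected impact.
Nothing else within 37 k$ beats 262.

262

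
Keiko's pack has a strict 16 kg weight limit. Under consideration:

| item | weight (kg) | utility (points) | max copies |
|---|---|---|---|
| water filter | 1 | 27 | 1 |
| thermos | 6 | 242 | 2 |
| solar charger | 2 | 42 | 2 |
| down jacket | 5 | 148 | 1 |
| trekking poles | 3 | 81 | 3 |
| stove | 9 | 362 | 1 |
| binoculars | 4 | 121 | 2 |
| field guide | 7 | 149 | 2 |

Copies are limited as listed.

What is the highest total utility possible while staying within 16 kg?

631

Greedy by ratio would take 2×thermos + binoculars: 16 kg used, total 605.
The 10 kg tied up in thermos and binoculars is better spent on water filter + stove — total rises to 631 (16 kg).
Every other selection either busts 16 kg or exceeds an availability limit or fails to beat 631.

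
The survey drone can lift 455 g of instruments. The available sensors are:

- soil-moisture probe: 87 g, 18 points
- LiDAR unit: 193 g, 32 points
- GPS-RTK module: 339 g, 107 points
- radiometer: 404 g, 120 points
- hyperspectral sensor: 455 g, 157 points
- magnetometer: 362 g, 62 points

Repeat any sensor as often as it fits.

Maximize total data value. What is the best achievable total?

The ratio ordering already packs tightly: hyperspectral sensor, 455 g, 157.
That's the maximum — no swap from here does better than 157.

157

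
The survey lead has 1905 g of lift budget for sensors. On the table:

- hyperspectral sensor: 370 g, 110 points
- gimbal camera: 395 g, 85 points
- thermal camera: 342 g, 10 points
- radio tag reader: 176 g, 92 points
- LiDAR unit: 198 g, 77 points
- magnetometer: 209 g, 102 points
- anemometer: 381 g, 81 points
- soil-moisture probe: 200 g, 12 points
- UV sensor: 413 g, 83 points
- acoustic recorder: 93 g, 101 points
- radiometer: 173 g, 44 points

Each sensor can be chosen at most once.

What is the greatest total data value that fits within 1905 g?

The ratio heuristic lands on hyperspectral sensor + gimbal camera + radio tag reader + LiDAR unit + magnetometer + soil-moisture probe + acoustic recorder + radiometer (623) but leaves 91 g idle.
The 373 g tied up in soil-moisture probe and radiometer is better spent on UV sensor — total rises to 650 (1854 g).

650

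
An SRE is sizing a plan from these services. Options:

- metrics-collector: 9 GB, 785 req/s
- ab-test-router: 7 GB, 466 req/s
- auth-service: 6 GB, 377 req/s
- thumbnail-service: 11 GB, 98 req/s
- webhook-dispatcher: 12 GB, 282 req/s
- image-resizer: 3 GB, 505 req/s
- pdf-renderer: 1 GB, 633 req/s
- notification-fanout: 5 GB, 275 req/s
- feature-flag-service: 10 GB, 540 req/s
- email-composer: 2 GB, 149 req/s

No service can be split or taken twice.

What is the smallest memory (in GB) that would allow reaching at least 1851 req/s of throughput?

Minimise GB subject to total throughput ≥ 1851.
metrics-collector + image-resizer + pdf-renderer reaches 1923 using 13 GB.
Any bundle with less than 13 GB falls short of 1851.

13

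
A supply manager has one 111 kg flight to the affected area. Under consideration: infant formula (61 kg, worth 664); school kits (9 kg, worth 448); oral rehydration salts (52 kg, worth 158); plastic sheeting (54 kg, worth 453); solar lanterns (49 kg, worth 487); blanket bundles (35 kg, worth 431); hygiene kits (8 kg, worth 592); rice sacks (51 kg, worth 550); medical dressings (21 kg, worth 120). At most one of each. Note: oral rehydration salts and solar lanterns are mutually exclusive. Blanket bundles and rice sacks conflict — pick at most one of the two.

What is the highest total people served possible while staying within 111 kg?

Ranking by ratio (people served/kg): hygiene kits 74.00, school kits 49.78, blanket bundles 12.31.
School kits + solar lanterns + blanket bundles + hygiene kits uses 101 of the 111 kg and totals 1958.
Next best is school kits + plastic sheeting + blanket bundles + hygiene kits at 1924 (106 kg) — short by 34.

1958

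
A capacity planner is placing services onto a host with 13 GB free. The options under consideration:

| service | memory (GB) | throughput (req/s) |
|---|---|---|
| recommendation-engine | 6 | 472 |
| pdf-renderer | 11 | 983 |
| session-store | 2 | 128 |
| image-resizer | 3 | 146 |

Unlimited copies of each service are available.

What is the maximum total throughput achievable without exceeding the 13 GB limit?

Pdf-renderer + session-store uses 13 of the 13 GB and totals 1111.
Every other selection either busts 13 GB or fails to beat 1111.

1111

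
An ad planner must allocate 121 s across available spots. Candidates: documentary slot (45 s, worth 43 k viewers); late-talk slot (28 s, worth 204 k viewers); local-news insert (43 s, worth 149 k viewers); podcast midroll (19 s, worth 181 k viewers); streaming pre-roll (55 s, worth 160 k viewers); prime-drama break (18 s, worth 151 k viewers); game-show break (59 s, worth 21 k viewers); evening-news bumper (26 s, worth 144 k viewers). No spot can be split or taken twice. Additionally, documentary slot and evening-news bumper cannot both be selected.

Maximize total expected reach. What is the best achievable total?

696

The ratio heuristic lands on late-talk slot + podcast midroll + prime-drama break + evening-news bumper (680) but leaves 30 s idle.
Replace evening-news bumper with streaming pre-roll: the trade gains 16 net, giving 696 at 120 s.
No other feasible combination exceeds 696.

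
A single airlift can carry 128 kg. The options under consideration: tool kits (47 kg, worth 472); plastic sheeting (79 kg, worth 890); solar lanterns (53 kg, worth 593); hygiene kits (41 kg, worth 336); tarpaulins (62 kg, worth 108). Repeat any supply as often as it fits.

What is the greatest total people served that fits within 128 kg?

1362

Taking tool kits + plastic sheeting: 126 kg used, 1362 in people served.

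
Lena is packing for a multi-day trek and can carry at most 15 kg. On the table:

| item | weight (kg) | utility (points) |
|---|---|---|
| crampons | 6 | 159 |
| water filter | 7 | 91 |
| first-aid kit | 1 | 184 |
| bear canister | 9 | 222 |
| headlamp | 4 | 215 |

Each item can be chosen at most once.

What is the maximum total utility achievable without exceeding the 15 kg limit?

621

Ranking by ratio (utility/kg): first-aid kit 184.00, headlamp 53.75, crampons 26.50.
A density-first pass picks crampons + first-aid kit + headlamp — 558 at 11 kg.
Replace crampons with bear canister: the trade gains 63 net, giving 621 at 14 kg.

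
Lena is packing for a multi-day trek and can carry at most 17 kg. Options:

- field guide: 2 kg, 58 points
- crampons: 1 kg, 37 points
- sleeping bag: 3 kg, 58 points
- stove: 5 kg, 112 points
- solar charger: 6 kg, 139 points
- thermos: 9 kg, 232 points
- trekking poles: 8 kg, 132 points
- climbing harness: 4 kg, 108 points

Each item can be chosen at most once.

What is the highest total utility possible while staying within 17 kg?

Taking the top-ratio items first gives field guide + crampons + thermos + climbing harness for 435 (16 kg).
The 4 kg tied up in climbing harness is better spent on stove — total rises to 439 (17 kg).
No other feasible combination exceeds 439.

439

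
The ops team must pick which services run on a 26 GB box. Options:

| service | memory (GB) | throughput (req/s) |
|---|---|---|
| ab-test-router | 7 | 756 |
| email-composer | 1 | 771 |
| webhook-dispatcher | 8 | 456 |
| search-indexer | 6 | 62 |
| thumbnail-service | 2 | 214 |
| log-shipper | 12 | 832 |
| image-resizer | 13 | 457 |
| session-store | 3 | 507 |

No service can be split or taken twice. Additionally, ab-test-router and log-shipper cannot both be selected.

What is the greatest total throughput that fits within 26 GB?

Taking email-composer + webhook-dispatcher + thumbnail-service + log-shipper + session-store: 26 GB used, 2780 in throughput.

2780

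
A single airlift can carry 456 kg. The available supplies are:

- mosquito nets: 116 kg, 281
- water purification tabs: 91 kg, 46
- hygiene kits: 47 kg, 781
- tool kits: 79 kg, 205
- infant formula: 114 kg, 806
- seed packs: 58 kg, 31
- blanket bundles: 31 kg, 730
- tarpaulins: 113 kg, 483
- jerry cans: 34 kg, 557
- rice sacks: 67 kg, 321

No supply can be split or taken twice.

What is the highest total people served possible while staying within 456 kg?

The ratio ordering already packs tightly: hygiene kits + infant formula + blanket bundles + tarpaulins + jerry cans + rice sacks, 406 kg, 3678.
Next best is mosquito nets + hygiene kits + infant formula + blanket bundles + tarpaulins + jerry cans at 3638 (455 kg) — short by 40.

3678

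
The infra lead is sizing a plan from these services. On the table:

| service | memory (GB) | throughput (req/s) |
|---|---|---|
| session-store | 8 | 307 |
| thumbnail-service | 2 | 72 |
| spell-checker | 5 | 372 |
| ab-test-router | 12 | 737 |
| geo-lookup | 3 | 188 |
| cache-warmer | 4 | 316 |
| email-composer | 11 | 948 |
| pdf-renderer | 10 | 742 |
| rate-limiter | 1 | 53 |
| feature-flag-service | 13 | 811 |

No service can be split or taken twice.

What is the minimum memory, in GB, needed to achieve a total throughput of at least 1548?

Need the lightest bundle worth ≥ 1548.
Taking spell-checker + cache-warmer + email-composer gives 1636 (≥ 1548) for 20 GB.
Any bundle with less than 20 GB falls short of 1548.

20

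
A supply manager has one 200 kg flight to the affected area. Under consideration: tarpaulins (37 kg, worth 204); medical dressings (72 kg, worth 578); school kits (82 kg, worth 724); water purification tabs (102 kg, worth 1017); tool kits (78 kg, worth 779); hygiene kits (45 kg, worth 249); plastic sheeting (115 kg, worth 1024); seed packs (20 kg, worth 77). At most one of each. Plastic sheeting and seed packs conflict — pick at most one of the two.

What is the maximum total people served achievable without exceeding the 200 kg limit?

Density check — tool kits 9.99, water purification tabs 9.97, plastic sheeting 8.90, school kits 8.83 are the best per kg.
Best packing: water purification tabs + tool kits + seed packs — 200 kg, 1873 total.
Runner-up tool kits + plastic sheeting tops out at 1803.

1873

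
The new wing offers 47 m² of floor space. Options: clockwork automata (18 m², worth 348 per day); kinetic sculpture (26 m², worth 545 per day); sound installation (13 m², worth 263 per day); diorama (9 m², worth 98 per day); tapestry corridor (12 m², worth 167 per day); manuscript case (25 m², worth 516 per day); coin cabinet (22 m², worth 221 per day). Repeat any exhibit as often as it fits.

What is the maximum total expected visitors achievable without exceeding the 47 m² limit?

893

A density-first pass picks kinetic sculpture + sound installation — 808 at 39 m².
Replace sound installation with clockwork automata: the trade gains 85 net, giving 893 at 44 m².
Nothing else within 47 m² beats 893.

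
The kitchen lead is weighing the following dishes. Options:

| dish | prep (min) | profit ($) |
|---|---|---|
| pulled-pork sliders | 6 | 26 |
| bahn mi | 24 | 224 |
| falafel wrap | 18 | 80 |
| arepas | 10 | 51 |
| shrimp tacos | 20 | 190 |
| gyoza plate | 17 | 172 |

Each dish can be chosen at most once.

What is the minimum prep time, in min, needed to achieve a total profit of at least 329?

Look for the lowest-prep combination reaching 329.
Taking shrimp tacos + gyoza plate gives 362 (≥ 329) for 37 min.
Below 37 min the best achievable stays under 329.

37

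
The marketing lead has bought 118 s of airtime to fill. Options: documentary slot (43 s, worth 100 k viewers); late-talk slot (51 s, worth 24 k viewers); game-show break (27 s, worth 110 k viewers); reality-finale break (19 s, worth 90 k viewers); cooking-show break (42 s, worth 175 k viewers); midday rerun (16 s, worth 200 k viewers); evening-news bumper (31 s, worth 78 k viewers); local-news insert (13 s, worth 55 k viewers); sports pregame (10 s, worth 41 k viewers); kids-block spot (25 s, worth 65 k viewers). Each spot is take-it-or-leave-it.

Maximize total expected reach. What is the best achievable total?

630

Greedy by ratio would take reality-finale break + cooking-show break + midday rerun + local-news insert + sports pregame: 100 s used, total 561.
Dropping sports pregame frees 10 s; slotting in game-show break (27 s) lifts the total to 630 at 117 s.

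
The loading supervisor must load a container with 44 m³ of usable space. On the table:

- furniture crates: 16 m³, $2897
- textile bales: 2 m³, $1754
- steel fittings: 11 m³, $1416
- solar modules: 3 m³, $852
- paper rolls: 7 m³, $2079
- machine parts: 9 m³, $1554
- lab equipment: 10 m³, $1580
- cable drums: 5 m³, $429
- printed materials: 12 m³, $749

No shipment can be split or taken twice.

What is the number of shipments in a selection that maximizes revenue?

Optimal total is 9864.
One optimal bundle: furniture crates + textile bales + paper rolls + machine parts + lab equipment (44 m³).
All optima have 5 shipments.

5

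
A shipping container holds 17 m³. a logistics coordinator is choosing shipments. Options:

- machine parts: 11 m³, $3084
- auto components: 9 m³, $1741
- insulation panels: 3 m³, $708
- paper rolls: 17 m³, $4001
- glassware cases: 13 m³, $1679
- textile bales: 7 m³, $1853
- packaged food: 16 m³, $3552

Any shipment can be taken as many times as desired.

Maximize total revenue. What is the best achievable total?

4500

Best packing: machine parts + 2×insulation panels — 17 m³, 4500 total.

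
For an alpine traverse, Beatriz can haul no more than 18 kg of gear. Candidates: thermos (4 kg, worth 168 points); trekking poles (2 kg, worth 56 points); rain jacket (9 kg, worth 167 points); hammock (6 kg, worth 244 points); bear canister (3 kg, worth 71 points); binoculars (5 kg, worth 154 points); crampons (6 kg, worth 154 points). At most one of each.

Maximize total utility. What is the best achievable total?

Density check — thermos 42.00, hammock 40.67, binoculars 30.80 are the best per kg.
A density-first pass picks thermos + trekking poles + hammock + binoculars — 622 at 17 kg.
Dropping trekking poles frees 2 kg; slotting in bear canister (3 kg) lifts the total to 637 at 18 kg.
Next best is thermos + trekking poles + hammock + binoculars at 622 (17 kg) — short by 15.

637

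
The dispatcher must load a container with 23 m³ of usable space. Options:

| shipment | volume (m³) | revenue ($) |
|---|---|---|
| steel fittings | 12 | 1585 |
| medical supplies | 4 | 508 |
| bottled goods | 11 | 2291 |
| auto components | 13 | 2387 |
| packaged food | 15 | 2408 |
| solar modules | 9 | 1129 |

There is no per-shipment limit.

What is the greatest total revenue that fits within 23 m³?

4582

2×bottled goods uses 22 of the 23 m³ and totals 4582.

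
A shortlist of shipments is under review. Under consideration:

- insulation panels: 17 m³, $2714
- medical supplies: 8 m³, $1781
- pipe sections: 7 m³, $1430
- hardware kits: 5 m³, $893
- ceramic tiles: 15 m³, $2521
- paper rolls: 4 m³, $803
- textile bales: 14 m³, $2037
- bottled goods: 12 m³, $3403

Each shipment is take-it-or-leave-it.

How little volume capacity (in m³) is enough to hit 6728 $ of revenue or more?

29

Look for the lowest-volume combination reaching 6728.
Taking medical supplies + hardware kits + paper rolls + bottled goods gives 6880 (≥ 6728) for 29 m³.
Below 29 m³ the best achievable stays under 6728.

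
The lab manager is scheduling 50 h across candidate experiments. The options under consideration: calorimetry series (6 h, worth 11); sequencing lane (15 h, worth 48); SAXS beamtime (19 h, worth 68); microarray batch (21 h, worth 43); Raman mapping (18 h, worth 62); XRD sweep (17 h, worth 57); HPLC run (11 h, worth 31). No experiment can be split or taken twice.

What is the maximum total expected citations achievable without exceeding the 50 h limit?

A density-first pass picks SAXS beamtime + Raman mapping + HPLC run — 161 at 48 h.
Replace SAXS beamtime and HPLC run with sequencing lane + XRD sweep: the trade gains 6 net, giving 167 at 50 h.

167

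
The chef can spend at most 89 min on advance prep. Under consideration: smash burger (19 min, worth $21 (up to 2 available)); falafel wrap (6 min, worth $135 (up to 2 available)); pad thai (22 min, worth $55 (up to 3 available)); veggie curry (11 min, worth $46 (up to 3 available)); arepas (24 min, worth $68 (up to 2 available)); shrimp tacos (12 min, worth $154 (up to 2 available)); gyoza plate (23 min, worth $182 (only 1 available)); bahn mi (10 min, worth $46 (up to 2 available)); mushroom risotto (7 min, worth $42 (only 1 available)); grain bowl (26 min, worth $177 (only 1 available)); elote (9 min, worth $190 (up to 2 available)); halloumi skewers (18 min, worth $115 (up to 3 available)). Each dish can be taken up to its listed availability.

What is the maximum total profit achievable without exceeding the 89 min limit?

1186

Density check — falafel wrap 22.50, elote 21.11, shrimp tacos 12.83, gyoza plate 7.91 are the best per min.
Filling by ratio: 2×falafel wrap + 2×shrimp tacos + gyoza plate + mushroom risotto + 2×elote for 1182, with 5 min left unused.
Dropping mushroom risotto frees 7 min; slotting in bahn mi (10 min) lifts the total to 1186 at 87 min.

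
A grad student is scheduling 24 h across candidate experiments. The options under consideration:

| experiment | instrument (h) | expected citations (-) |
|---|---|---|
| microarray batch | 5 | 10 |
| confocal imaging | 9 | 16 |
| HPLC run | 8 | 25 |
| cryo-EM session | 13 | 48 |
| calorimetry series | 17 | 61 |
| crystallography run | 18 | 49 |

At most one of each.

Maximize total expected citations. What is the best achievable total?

73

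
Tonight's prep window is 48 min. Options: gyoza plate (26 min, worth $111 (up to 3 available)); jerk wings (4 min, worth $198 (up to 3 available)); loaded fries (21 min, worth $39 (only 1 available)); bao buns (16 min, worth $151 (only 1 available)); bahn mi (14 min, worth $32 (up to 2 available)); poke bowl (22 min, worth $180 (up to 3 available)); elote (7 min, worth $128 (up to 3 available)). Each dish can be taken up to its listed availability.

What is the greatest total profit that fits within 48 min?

Ranking by ratio (profit/min): jerk wings 49.50, elote 18.29, bao buns 9.44, poke bowl 8.18.
Taking the top-ratio dishes first gives 3×jerk wings + bahn mi + 3×elote for 1010 (47 min).
Dropping bahn mi and elote frees 21 min; slotting in poke bowl (22 min) lifts the total to 1030 at 48 min.

1030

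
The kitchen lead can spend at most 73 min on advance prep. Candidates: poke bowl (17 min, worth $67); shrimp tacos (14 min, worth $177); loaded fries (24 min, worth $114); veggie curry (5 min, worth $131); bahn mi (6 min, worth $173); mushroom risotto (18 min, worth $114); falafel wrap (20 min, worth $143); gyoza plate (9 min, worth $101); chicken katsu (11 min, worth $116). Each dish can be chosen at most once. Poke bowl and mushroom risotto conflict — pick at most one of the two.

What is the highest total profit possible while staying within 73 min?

841

Taking shrimp tacos + veggie curry + bahn mi + falafel wrap + gyoza plate + chicken katsu: 65 min used, 841 in profit.
An exhaustive check of the 512 subsets confirms 841.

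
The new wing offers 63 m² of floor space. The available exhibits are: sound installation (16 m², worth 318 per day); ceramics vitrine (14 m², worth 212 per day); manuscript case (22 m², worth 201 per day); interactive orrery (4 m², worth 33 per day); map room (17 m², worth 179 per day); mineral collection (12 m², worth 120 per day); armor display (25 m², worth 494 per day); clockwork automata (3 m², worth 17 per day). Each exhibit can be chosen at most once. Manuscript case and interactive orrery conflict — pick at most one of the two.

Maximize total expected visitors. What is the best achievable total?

Density check — sound installation 19.88, armor display 19.76, ceramics vitrine 15.14 are the best per m².
Sound installation + ceramics vitrine + interactive orrery + armor display + clockwork automata uses 62 of the 63 m² and totals 1074.
No other feasible combination exceeds 1074.

1074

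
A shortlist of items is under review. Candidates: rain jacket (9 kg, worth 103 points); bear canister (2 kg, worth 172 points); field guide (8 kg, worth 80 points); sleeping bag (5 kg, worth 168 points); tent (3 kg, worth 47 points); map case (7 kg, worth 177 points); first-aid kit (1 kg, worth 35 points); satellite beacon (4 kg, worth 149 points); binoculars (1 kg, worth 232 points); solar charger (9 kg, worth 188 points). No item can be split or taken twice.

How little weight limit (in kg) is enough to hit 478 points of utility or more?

Need the lightest bundle worth ≥ 478.
bear canister + tent + first-aid kit + binoculars: 486 utility at 7 kg.
No combination under 7 kg hits 478.

7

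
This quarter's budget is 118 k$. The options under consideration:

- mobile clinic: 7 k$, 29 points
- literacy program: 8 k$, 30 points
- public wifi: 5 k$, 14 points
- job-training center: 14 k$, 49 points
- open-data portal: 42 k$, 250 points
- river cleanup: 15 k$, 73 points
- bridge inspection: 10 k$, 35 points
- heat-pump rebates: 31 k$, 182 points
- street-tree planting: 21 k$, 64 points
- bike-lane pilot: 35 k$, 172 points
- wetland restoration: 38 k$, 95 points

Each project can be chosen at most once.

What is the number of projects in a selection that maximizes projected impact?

4

The maximum projected impact within 118 k$ is 639.
open-data portal + bridge inspection + heat-pump rebates + bike-lane pilot hits 639 at 118 k$.
All optima have 4 projects.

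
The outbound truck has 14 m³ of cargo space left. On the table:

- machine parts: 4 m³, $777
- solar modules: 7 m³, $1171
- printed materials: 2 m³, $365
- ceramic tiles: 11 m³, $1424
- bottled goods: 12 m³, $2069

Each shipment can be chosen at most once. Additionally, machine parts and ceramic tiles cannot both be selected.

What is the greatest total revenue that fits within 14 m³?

2434

By revenue per m³: machine parts 194.25, printed materials 182.50, bottled goods 172.42 lead.
Filling by ratio: machine parts + solar modules + printed materials for 2313, with 1 m³ left unused.
Dropping machine parts and solar modules frees 11 m³; slotting in bottled goods (12 m³) lifts the total to 2434 at 14 m³.
Every other selection either busts 14 m³ or breaks a pairing rule or fails to beat 2434.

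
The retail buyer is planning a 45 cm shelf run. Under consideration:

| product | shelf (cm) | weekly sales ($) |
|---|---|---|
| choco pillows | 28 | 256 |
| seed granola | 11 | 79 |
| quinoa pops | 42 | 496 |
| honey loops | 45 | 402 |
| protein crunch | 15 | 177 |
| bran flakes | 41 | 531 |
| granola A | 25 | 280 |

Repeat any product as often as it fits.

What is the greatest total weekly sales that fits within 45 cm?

531

By weekly sales per cm: bran flakes 12.95, quinoa pops 11.81, protein crunch 11.80, granola A 11.20 lead.
Best packing: 3×protein crunch — 45 cm, 531 total.
No other feasible combination exceeds 531.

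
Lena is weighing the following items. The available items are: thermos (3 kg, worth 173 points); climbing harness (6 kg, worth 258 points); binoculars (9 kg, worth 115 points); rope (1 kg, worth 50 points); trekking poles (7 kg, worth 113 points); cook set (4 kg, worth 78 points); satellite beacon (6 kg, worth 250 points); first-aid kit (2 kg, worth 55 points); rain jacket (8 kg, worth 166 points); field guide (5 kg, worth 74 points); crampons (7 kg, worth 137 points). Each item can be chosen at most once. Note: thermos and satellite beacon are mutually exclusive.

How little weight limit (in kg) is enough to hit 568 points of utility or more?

15

Look for the lowest-weight combination reaching 568.
climbing harness + rope + satellite beacon + first-aid kit reaches 613 using 15 kg.
Any bundle with less than 15 kg falls short of 568.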